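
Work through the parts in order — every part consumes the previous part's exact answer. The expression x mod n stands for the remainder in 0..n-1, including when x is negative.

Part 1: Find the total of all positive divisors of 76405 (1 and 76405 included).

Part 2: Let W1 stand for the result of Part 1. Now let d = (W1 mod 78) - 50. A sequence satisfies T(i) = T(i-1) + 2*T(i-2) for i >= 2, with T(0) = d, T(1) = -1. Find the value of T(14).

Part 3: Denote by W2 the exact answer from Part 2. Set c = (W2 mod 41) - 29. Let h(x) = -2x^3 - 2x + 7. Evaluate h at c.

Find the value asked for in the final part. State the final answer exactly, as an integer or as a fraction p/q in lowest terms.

Part 1: 76405 = 5 * 7 * 37 * 59; sigma = (1 + 5) * (1 + 7) * (1 + 37) * (1 + 59) = 6 * 8 * 38 * 60 = 109440; answer 109440
Part 2: W1 = 109440; d = -44; T(2) = 1*(-1) + 2*(-44) = -89; iterating: T(2)=-89, T(3)=-91, T(4)=-269, T(5)=-451, T(6)=-989, T(7)=-1891, T(8)=-3869, T(9)=-7651, T(10)=-15389, T(11)=-30691, T(12)=-61469, T(13)=-122851, T(14)=-245789; answer -245789
Part 3: W2 = -245789; c = -23; -2*(-23)^3 - 2*(-23)^1 + 7 = (24334) + (46) + (7) = 24387; answer 24387

24387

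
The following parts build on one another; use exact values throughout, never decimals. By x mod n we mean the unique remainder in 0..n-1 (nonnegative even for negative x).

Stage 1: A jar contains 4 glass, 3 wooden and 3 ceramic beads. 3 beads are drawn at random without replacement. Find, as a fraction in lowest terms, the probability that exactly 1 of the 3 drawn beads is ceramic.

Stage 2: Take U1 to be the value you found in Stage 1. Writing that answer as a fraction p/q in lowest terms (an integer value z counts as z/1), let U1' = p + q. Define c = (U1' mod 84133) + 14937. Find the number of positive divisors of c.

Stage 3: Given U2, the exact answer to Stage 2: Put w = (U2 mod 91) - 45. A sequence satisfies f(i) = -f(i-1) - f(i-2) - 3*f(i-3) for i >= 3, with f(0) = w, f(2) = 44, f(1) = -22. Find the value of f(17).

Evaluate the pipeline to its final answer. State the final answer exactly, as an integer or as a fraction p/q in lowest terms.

15650

Stage 1: total draws C(10,3) = 120; favorable C(3,1)*C(7,2) = 63; P = 21/40; answer 21/40
Stage 2: U1 = 21/40; threaded value p + q = 61; c = 14998; 14998 = 2 * 7499; number of divisors = (1+1) * (1+1) = 4; answer 4
Stage 3: U2 = 4; w = -41; f(3) = -1*(44) - 1*(-22) - 3*(-41) = 101; iterating: f(3)=101, f(4)=-79, f(5)=-154, f(6)=-70, f(7)=461, f(8)=71, f(9)=-322, f(10)=-1132, f(11)=1241, f(12)=857, f(13)=1298, f(14)=-5878, f(15)=2009, f(16)=-25, f(17)=15650; answer 15650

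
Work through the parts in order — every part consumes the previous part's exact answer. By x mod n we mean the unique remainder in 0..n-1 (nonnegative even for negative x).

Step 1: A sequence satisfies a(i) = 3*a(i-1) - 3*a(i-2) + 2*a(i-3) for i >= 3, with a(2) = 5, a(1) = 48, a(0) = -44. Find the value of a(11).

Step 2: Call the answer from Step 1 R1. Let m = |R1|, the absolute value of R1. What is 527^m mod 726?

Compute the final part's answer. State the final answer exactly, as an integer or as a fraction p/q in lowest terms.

Step 1: a(3) = 3*(5) - 3*(48) + 2*(-44) = -217; iterating: a(3)=-217, a(4)=-570, a(5)=-1049, a(6)=-1871, a(7)=-3606, a(8)=-7303, a(9)=-14833, a(10)=-29802, a(11)=-59513; answer -59513
Step 2: R1 = -59513; m = 59513; squarings mod 726: 527^1=527, 527^2=397, 527^4=67, 527^8=133, 527^16=265, 527^32=529, 527^64=331, 527^128=661, 527^256=595, 527^512=463, 527^1024=199, 527^2048=397, 527^4096=67, 527^8192=133, 527^16384=265, 527^32768=529; 527^59513 = 527^1 * 527^8 * 527^16 * 527^32 * 527^64 * 527^2048 * 527^8192 * 527^16384 * 527^32768 = 131 (mod 726); answer 131

131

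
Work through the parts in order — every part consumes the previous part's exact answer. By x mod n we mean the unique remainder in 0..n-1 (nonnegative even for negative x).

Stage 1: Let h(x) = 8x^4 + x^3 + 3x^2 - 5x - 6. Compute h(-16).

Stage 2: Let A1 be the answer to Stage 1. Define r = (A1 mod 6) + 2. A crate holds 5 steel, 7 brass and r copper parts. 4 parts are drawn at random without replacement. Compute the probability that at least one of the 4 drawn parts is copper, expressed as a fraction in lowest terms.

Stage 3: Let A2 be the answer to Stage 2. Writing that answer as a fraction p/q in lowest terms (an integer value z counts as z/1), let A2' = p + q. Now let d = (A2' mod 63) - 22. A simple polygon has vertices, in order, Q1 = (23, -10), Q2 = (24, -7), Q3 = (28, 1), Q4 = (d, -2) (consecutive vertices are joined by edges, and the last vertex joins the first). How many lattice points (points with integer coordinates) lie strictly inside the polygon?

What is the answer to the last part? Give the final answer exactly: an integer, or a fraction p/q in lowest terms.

Stage 1: 8*(-16)^4 + 1*(-16)^3 + 3*(-16)^2 - 5*(-16)^1 - 6 = (524288) + (-4096) + (768) + (80) + (-6) = 521034; answer 521034
Stage 2: A1 = 521034; r = 2; total draws C(14,4) = 1001; complement C(12,4) = 495; favorable 1001 - 495 = 506; P = 46/91; answer 46/91
Stage 3: A2 = 46/91; threaded value p + q = 137; d = -11; cross terms: (23*-7 - 24*-10)=79, (24*1 - 28*-7)=220, (28*-2 - -11*1)=-45, (-11*-10 - 23*-2)=156; twice the area = |410| = 410; area = 205; boundary points = 1 + 4 + 3 + 2 = 10; strictly interior points = area - boundary/2 + 1 = 201; answer 201

201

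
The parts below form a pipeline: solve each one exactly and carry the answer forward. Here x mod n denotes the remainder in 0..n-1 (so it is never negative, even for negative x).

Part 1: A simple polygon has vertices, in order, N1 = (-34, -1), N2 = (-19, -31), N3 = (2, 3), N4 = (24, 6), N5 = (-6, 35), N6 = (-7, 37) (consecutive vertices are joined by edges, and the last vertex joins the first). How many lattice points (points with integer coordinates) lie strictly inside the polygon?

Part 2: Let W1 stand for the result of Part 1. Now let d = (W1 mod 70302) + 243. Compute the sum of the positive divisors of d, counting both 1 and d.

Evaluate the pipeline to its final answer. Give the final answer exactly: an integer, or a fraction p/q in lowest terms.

4224

Part 1: cross terms: (-34*-31 - -19*-1)=1035, (-19*3 - 2*-31)=5, (2*6 - 24*3)=-60, (24*35 - -6*6)=876, (-6*37 - -7*35)=23, (-7*-1 - -34*37)=1265; twice the area = |3144| = 3144; area = 1572; boundary points = 15 + 1 + 1 + 1 + 1 + 1 = 20; strictly interior points = area - boundary/2 + 1 = 1563; answer 1563
Part 2: W1 = 1563; d = 1806; 1806 = 2 * 3 * 7 * 43; sigma = (1 + 2) * (1 + 3) * (1 + 7) * (1 + 43) = 3 * 4 * 8 * 44 = 4224; answer 4224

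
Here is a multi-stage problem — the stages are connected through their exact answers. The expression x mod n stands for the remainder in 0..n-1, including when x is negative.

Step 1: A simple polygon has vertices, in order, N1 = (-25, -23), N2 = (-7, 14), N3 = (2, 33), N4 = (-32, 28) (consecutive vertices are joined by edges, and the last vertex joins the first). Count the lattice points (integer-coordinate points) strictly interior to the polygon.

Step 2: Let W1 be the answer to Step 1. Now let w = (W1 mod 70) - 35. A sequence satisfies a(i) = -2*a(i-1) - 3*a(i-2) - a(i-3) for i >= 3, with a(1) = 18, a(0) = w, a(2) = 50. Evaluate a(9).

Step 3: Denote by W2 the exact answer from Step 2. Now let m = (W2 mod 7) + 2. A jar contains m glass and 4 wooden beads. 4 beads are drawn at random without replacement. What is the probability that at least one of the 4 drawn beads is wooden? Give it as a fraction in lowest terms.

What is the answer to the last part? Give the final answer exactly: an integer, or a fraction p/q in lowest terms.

121/126

Step 1: cross terms: (-25*14 - -7*-23)=-511, (-7*33 - 2*14)=-259, (2*28 - -32*33)=1112, (-32*-23 - -25*28)=1436; twice the area = |1778| = 1778; area = 889; boundary points = 1 + 1 + 1 + 1 = 4; strictly interior points = area - boundary/2 + 1 = 888; answer 888
Step 2: W1 = 888; w = 13; a(3) = -2*(50) - 3*(18) - 1*(13) = -167; iterating: a(3)=-167, a(4)=166, a(5)=119, a(6)=-569, a(7)=615, a(8)=358, a(9)=-1992; answer -1992
Step 3: W2 = -1992; m = 5; total draws C(9,4) = 126; complement C(5,4) = 5; favorable 126 - 5 = 121; P = 121/126; answer 121/126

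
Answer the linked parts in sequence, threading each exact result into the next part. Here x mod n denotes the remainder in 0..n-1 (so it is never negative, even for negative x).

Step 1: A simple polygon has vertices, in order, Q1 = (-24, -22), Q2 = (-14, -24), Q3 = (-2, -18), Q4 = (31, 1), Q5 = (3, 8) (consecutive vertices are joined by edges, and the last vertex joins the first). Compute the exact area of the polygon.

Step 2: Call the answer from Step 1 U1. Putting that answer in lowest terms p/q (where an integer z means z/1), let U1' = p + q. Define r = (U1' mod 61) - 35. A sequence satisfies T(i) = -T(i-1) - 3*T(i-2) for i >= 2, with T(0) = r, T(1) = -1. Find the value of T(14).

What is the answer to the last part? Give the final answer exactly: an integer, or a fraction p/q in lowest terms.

42049

Step 1: cross terms: (-24*-24 - -14*-22)=268, (-14*-18 - -2*-24)=204, (-2*1 - 31*-18)=556, (31*8 - 3*1)=245, (3*-22 - -24*8)=126; twice the area = |1399| = 1399; area = 1399/2; answer 1399/2
Step 2: U1 = 1399/2; threaded value p + q = 1401; r = 24; T(2) = -1*(-1) - 3*(24) = -71; iterating: T(2)=-71, T(3)=74, T(4)=139, T(5)=-361, T(6)=-56, T(7)=1139, T(8)=-971, T(9)=-2446, T(10)=5359, T(11)=1979, T(12)=-18056, T(13)=12119, T(14)=42049; answer 42049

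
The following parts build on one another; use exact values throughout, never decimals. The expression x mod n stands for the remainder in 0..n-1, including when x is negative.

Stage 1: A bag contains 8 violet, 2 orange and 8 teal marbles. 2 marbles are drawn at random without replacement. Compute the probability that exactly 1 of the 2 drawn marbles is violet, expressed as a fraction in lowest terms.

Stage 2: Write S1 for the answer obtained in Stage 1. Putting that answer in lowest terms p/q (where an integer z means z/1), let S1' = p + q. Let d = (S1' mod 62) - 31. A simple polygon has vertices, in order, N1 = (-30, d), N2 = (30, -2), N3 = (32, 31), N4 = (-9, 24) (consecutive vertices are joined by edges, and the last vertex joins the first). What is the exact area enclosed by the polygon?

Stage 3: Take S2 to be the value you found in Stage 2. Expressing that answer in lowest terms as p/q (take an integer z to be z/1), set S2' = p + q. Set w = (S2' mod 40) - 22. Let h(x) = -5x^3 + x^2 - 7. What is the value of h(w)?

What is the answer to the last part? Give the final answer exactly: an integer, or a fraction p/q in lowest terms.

-24283

Stage 1: total draws C(18,2) = 153; favorable C(8,1)*C(10,1) = 80; P = 80/153; answer 80/153
Stage 2: S1 = 80/153; threaded value p + q = 233; d = 16; cross terms: (-30*-2 - 30*16)=-420, (30*31 - 32*-2)=994, (32*24 - -9*31)=1047, (-9*16 - -30*24)=576; twice the area = |2197| = 2197; area = 2197/2; answer 2197/2
Stage 3: S2 = 2197/2; threaded value p + q = 2199; w = 17; -5*(17)^3 + 1*(17)^2 - 7 = (-24565) + (289) + (-7) = -24283; answer -24283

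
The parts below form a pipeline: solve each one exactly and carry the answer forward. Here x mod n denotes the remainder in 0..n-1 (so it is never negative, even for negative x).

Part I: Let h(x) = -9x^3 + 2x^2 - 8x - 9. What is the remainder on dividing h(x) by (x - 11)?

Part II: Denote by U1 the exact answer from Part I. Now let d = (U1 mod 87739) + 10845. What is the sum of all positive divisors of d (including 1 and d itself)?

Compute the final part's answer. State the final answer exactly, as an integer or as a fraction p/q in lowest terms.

162864

Part I: remainder = value at the root: -9*(11)^3 + 2*(11)^2 - 8*(11)^1 - 9 = (-11979) + (242) + (-88) + (-9) = -11834; answer -11834
Part II: U1 = -11834; d = 86750; 86750 = 2 * 5^3 * 347; sigma = (1 + 2) * (1 + 5 + 25 + 125) * (1 + 347) = 3 * 156 * 348 = 162864; answer 162864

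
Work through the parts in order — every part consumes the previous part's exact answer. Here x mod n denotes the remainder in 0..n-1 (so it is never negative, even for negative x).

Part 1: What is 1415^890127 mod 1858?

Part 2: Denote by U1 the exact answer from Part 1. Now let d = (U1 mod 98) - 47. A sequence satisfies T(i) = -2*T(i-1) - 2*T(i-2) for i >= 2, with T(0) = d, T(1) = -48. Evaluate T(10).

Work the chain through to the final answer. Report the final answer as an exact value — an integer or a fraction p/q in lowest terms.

Part 1: squarings mod 1858: 1415^1=1415, 1415^2=1159, 1415^4=1805, 1415^8=951, 1415^16=1413, 1415^32=1077, 1415^64=537, 1415^128=379, 1415^256=575, 1415^512=1759, 1415^1024=511, 1415^2048=1001, 1415^4096=539, 1415^8192=673, 1415^16384=1435, 1415^32768=561, 1415^65536=719, 1415^131072=437, 1415^262144=1453, 1415^524288=521; 1415^890127 = 1415^1 * 1415^2 * 1415^4 * 1415^8 * 1415^256 * 1415^1024 * 1415^4096 * 1415^32768 * 1415^65536 * 1415^262144 * 1415^524288 = 989 (mod 1858); answer 989
Part 2: U1 = 989; d = -38; T(2) = -2*(-48) - 2*(-38) = 172; iterating: T(2)=172, T(3)=-248, T(4)=152, T(5)=192, T(6)=-688, T(7)=992, T(8)=-608, T(9)=-768, T(10)=2752; answer 2752

2752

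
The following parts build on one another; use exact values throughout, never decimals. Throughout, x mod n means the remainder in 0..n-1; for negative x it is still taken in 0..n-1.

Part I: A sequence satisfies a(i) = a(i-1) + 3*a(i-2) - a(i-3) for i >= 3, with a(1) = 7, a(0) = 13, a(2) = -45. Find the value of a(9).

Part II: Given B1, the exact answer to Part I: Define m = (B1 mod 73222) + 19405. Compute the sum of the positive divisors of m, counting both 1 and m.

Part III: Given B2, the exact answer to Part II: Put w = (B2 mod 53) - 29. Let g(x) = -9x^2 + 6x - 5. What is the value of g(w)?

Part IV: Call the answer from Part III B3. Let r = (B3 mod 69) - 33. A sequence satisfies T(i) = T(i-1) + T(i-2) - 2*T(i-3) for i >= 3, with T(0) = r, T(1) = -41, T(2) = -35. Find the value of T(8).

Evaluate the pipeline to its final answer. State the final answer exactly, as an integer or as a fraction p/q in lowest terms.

297

Part I: a(3) = 1*(-45) + 3*(7) - 1*(13) = -37; iterating: a(3)=-37, a(4)=-179, a(5)=-245, a(6)=-745, a(7)=-1301, a(8)=-3291, a(9)=-6449; answer -6449
Part II: B1 = -6449; m = 86178; 86178 = 2 * 3 * 53 * 271; sigma = (1 + 2) * (1 + 3) * (1 + 53) * (1 + 271) = 3 * 4 * 54 * 272 = 176256; answer 176256
Part III: B2 = 176256; w = 2; -9*(2)^2 + 6*(2)^1 - 5 = (-36) + (12) + (-5) = -29; answer -29
Part IV: B3 = -29; r = 7; T(3) = 1*(-35) + 1*(-41) - 2*(7) = -90; iterating: T(3)=-90, T(4)=-43, T(5)=-63, T(6)=74, T(7)=97, T(8)=297; answer 297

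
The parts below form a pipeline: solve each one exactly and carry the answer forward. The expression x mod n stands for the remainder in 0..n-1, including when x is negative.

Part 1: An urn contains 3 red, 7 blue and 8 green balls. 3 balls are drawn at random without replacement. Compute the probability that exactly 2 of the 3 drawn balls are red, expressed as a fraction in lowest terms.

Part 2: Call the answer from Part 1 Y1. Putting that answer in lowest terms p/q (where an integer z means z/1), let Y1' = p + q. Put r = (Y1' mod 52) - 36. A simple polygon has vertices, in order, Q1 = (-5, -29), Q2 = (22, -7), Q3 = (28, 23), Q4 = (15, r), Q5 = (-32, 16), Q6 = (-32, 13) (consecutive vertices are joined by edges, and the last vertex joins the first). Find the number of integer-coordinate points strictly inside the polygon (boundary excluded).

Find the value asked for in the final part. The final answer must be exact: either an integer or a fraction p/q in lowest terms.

Part 1: total draws C(18,3) = 816; favorable C(3,2)*C(15,1) = 45; P = 15/272; answer 15/272
Part 2: Y1 = 15/272; threaded value p + q = 287; r = -9; cross terms: (-5*-7 - 22*-29)=673, (22*23 - 28*-7)=702, (28*-9 - 15*23)=-597, (15*16 - -32*-9)=-48, (-32*13 - -32*16)=96, (-32*-29 - -5*13)=993; twice the area = |1819| = 1819; area = 1819/2; boundary points = 1 + 6 + 1 + 1 + 3 + 3 = 15; strictly interior points = area - boundary/2 + 1 = 903; answer 903

903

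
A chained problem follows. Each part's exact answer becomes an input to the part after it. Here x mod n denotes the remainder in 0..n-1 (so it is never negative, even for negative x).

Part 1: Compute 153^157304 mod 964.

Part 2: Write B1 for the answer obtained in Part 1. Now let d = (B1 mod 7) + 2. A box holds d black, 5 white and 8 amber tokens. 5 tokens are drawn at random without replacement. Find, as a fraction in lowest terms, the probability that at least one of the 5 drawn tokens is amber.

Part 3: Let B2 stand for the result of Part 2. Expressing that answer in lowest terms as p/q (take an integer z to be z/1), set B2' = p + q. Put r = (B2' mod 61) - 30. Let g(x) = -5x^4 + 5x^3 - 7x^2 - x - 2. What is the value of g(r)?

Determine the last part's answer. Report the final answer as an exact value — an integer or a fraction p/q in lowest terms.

Part 1: squarings mod 964: 153^1=153, 153^2=273, 153^4=301, 153^8=949, 153^16=225, 153^32=497, 153^64=225, 153^128=497, 153^256=225, 153^512=497, 153^1024=225, 153^2048=497, 153^4096=225, 153^8192=497, 153^16384=225, 153^32768=497, 153^65536=225, 153^131072=497; 153^157304 = 153^8 * 153^16 * 153^32 * 153^64 * 153^512 * 153^1024 * 153^8192 * 153^16384 * 153^131072 = 949 (mod 964); answer 949
Part 2: B1 = 949; d = 6; total draws C(19,5) = 11628; complement C(11,5) = 462; favorable 11628 - 462 = 11166; P = 1861/1938; answer 1861/1938
Part 3: B2 = 1861/1938; threaded value p + q = 3799; r = -13; -5*(-13)^4 + 5*(-13)^3 - 7*(-13)^2 - 1*(-13)^1 - 2 = (-142805) + (-10985) + (-1183) + (13) + (-2) = -154962; answer -154962

-154962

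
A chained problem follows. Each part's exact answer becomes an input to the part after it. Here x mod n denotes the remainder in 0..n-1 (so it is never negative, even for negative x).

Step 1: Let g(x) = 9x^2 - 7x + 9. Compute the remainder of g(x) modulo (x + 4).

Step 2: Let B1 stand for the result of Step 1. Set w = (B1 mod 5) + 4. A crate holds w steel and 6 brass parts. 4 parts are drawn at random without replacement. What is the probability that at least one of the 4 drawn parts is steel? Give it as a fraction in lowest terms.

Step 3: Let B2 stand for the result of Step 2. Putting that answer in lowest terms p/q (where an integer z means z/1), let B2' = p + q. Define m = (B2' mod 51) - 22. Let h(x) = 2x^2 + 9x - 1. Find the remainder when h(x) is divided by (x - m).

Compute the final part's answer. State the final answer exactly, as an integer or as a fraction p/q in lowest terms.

1070

Step 1: remainder = value at the root: 9*(-4)^2 - 7*(-4)^1 + 9 = (144) + (28) + (9) = 181; answer 181
Step 2: B1 = 181; w = 5; total draws C(11,4) = 330; complement C(6,4) = 15; favorable 330 - 15 = 315; P = 21/22; answer 21/22
Step 3: B2 = 21/22; threaded value p + q = 43; m = 21; remainder = value at the root: 2*(21)^2 + 9*(21)^1 - 1 = (882) + (189) + (-1) = 1070; answer 1070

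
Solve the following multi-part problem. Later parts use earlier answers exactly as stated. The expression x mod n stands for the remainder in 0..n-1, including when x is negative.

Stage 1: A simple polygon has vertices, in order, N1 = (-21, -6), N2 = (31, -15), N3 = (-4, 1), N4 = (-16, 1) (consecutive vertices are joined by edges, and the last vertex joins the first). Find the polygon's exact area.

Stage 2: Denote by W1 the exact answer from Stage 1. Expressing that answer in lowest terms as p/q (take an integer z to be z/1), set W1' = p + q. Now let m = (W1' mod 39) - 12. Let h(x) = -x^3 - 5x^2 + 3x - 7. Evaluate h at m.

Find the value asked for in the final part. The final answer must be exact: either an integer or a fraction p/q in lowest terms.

Stage 1: cross terms: (-21*-15 - 31*-6)=501, (31*1 - -4*-15)=-29, (-4*1 - -16*1)=12, (-16*-6 - -21*1)=117; twice the area = |601| = 601; area = 601/2; answer 601/2
Stage 2: W1 = 601/2; threaded value p + q = 603; m = 6; -1*(6)^3 - 5*(6)^2 + 3*(6)^1 - 7 = (-216) + (-180) + (18) + (-7) = -385; answer -385

-385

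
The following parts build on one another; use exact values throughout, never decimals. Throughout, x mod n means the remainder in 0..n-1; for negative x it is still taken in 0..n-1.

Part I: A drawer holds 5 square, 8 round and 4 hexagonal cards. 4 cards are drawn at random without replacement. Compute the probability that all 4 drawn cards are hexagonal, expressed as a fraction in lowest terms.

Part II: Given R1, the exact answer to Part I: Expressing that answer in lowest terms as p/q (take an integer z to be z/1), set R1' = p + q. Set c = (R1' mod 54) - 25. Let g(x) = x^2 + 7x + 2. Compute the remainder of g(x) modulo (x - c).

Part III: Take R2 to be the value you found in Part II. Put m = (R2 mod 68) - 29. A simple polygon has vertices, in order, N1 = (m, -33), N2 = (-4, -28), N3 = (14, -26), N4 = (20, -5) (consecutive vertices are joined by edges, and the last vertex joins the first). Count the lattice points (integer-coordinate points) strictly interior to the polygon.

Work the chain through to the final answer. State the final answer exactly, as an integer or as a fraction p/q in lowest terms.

254

Part I: total draws C(17,4) = 2380; favorable C(4,4) = 1; P = 1/2380; answer 1/2380
Part II: R1 = 1/2380; threaded value p + q = 2381; c = -20; remainder = value at the root: 1*(-20)^2 + 7*(-20)^1 + 2 = (400) + (-140) + (2) = 262; answer 262
Part III: R2 = 262; m = 29; cross terms: (29*-28 - -4*-33)=-944, (-4*-26 - 14*-28)=496, (14*-5 - 20*-26)=450, (20*-33 - 29*-5)=-515; twice the area = |-513| = 513; area = 513/2; boundary points = 1 + 2 + 3 + 1 = 7; strictly interior points = area - boundary/2 + 1 = 254; answer 254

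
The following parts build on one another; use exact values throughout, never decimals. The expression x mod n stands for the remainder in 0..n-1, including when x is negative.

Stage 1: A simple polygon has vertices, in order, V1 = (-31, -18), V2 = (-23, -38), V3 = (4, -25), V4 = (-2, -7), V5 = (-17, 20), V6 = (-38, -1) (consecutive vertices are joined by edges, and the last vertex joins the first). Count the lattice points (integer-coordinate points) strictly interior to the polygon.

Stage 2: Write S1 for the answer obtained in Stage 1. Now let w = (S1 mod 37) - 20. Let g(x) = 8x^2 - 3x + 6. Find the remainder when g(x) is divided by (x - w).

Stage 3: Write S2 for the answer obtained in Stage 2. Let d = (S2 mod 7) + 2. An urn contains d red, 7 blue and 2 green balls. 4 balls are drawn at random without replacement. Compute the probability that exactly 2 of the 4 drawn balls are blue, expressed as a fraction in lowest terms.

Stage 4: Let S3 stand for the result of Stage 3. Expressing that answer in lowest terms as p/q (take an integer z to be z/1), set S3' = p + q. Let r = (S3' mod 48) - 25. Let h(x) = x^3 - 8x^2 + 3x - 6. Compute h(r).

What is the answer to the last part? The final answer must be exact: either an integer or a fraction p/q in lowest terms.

Stage 1: cross terms: (-31*-38 - -23*-18)=764, (-23*-25 - 4*-38)=727, (4*-7 - -2*-25)=-78, (-2*20 - -17*-7)=-159, (-17*-1 - -38*20)=777, (-38*-18 - -31*-1)=653; twice the area = |2684| = 2684; area = 1342; boundary points = 4 + 1 + 6 + 3 + 21 + 1 = 36; strictly interior points = area - boundary/2 + 1 = 1325; answer 1325
Stage 2: S1 = 1325; w = 10; remainder = value at the root: 8*(10)^2 - 3*(10)^1 + 6 = (800) + (-30) + (6) = 776; answer 776
Stage 3: S2 = 776; d = 8; total draws C(17,4) = 2380; favorable C(7,2)*C(10,2) = 945; P = 27/68; answer 27/68
Stage 4: S3 = 27/68; threaded value p + q = 95; r = 22; 1*(22)^3 - 8*(22)^2 + 3*(22)^1 - 6 = (10648) + (-3872) + (66) + (-6) = 6836; answer 6836

6836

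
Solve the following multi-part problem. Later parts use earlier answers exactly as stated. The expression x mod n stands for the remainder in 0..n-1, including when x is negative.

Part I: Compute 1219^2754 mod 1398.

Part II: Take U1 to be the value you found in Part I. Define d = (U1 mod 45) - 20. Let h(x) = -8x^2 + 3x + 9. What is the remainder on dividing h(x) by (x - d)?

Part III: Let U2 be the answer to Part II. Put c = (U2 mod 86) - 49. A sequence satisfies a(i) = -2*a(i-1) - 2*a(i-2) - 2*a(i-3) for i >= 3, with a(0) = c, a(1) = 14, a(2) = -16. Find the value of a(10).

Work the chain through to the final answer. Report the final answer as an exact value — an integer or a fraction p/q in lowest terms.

Part I: squarings mod 1398: 1219^1=1219, 1219^2=1285, 1219^4=187, 1219^8=19, 1219^16=361, 1219^32=307, 1219^64=583, 1219^128=175, 1219^256=1267, 1219^512=385, 1219^1024=37, 1219^2048=1369; 1219^2754 = 1219^2 * 1219^64 * 1219^128 * 1219^512 * 1219^2048 = 751 (mod 1398); answer 751
Part II: U1 = 751; d = 11; remainder = value at the root: -8*(11)^2 + 3*(11)^1 + 9 = (-968) + (33) + (9) = -926; answer -926
Part III: U2 = -926; c = -29; a(3) = -2*(-16) - 2*(14) - 2*(-29) = 62; iterating: a(3)=62, a(4)=-120, a(5)=148, a(6)=-180, a(7)=304, a(8)=-544, a(9)=840, a(10)=-1200; answer -1200

-1200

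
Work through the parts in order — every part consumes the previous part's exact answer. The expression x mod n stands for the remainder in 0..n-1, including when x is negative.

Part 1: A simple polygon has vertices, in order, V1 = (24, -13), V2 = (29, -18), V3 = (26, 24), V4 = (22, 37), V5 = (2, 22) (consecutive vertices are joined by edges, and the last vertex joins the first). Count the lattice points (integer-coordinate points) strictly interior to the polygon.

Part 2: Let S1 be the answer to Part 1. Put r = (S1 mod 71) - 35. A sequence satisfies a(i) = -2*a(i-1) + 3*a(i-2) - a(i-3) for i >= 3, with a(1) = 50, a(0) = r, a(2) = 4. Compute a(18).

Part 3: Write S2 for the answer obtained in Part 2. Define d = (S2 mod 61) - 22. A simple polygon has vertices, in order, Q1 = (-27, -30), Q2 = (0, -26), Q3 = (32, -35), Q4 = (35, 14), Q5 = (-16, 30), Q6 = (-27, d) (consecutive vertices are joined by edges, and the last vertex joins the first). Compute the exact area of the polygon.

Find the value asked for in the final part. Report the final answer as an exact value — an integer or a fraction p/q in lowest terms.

3100

Part 1: cross terms: (24*-18 - 29*-13)=-55, (29*24 - 26*-18)=1164, (26*37 - 22*24)=434, (22*22 - 2*37)=410, (2*-13 - 24*22)=-554; twice the area = |1399| = 1399; area = 1399/2; boundary points = 5 + 3 + 1 + 5 + 1 = 15; strictly interior points = area - boundary/2 + 1 = 693; answer 693
Part 2: S1 = 693; r = 19; a(3) = -2*(4) + 3*(50) - 1*(19) = 123; iterating: a(3)=123, a(4)=-284, a(5)=933, a(6)=-2841, a(7)=8765, a(8)=-26986, a(9)=83108, a(10)=-255939, a(11)=788188, a(12)=-2427301, a(13)=7475105, a(14)=-23020301, a(15)=70893218, a(16)=-218322444, a(17)=672344843, a(18)=-2070550236; answer -2070550236
Part 3: S2 = -2070550236; d = 9; cross terms: (-27*-26 - 0*-30)=702, (0*-35 - 32*-26)=832, (32*14 - 35*-35)=1673, (35*30 - -16*14)=1274, (-16*9 - -27*30)=666, (-27*-30 - -27*9)=1053; twice the area = |6200| = 6200; area = 3100; answer 3100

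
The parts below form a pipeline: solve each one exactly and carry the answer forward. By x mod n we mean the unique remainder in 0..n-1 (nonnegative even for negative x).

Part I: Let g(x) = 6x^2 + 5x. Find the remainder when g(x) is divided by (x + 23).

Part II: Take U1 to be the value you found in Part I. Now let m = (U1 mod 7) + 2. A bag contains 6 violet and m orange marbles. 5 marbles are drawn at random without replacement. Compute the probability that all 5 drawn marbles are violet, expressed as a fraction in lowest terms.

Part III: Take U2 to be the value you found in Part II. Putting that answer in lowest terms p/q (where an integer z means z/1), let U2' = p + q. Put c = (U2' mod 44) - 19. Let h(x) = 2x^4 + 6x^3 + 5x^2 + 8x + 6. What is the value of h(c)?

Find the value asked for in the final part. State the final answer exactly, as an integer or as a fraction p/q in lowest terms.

52662

Part I: remainder = value at the root: 6*(-23)^2 + 5*(-23)^1 = (3174) + (-115) = 3059; answer 3059
Part II: U1 = 3059; m = 2; total draws C(8,5) = 56; favorable C(6,5) = 6; P = 3/28; answer 3/28
Part III: U2 = 3/28; threaded value p + q = 31; c = 12; 2*(12)^4 + 6*(12)^3 + 5*(12)^2 + 8*(12)^1 + 6 = (41472) + (10368) + (720) + (96) + (6) = 52662; answer 52662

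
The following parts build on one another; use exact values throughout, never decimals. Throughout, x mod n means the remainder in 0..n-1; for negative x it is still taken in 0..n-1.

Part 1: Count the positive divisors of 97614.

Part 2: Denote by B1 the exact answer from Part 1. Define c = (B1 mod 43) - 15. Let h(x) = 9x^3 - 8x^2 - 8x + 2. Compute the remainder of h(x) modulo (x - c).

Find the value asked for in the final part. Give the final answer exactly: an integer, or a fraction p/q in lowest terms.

Part 1: 97614 = 2 * 3^2 * 11 * 17 * 29; number of divisors = (1+1) * (2+1) * (1+1) * (1+1) * (1+1) = 48; answer 48
Part 2: B1 = 48; c = -10; remainder = value at the root: 9*(-10)^3 - 8*(-10)^2 - 8*(-10)^1 + 2 = (-9000) + (-800) + (80) + (2) = -9718; answer -9718

-9718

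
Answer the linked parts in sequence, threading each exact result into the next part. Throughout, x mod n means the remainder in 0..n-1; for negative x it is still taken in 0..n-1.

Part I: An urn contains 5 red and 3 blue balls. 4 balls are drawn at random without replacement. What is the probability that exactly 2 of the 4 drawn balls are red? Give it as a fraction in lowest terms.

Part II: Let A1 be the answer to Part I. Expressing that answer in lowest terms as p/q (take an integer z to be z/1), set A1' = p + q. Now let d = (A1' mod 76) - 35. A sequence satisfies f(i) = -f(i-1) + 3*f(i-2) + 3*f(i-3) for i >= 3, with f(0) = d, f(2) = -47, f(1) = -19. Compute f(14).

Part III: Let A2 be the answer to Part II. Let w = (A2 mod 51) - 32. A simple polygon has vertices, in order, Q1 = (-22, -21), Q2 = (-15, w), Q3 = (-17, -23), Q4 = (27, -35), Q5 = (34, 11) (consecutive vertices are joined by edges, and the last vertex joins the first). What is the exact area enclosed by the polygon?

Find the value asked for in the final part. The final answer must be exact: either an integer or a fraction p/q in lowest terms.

1208

Part I: total draws C(8,4) = 70; favorable C(5,2)*C(3,2) = 30; P = 3/7; answer 3/7
Part II: A1 = 3/7; threaded value p + q = 10; d = -25; f(3) = -1*(-47) + 3*(-19) + 3*(-25) = -85; iterating: f(3)=-85, f(4)=-113, f(5)=-283, f(6)=-311, f(7)=-877, f(8)=-905, f(9)=-2659, f(10)=-2687, f(11)=-8005, f(12)=-8033, f(13)=-24043, f(14)=-24071; answer -24071
Part III: A2 = -24071; w = -31; cross terms: (-22*-31 - -15*-21)=367, (-15*-23 - -17*-31)=-182, (-17*-35 - 27*-23)=1216, (27*11 - 34*-35)=1487, (34*-21 - -22*11)=-472; twice the area = |2416| = 2416; area = 1208; answer 1208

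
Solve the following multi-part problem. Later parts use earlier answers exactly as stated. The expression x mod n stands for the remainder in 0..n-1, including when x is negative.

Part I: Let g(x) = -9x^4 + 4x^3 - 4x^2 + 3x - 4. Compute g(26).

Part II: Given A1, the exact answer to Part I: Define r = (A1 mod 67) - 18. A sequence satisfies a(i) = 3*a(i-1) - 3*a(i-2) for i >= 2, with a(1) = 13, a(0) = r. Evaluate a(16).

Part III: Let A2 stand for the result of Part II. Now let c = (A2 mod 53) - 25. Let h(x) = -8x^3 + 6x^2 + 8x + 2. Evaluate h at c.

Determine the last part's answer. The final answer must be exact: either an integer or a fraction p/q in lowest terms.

Part I: -9*(26)^4 + 4*(26)^3 - 4*(26)^2 + 3*(26)^1 - 4 = (-4112784) + (70304) + (-2704) + (78) + (-4) = -4045110; answer -4045110
Part II: A1 = -4045110; r = -3; a(2) = 3*(13) - 3*(-3) = 48; iterating: a(2)=48, a(3)=105, a(4)=171, a(5)=198, a(6)=81, a(7)=-351, a(8)=-1296, a(9)=-2835, a(10)=-4617, a(11)=-5346, a(12)=-2187, a(13)=9477, a(14)=34992, a(15)=76545, a(16)=124659; answer 124659
Part III: A2 = 124659; c = -22; -8*(-22)^3 + 6*(-22)^2 + 8*(-22)^1 + 2 = (85184) + (2904) + (-176) + (2) = 87914; answer 87914

87914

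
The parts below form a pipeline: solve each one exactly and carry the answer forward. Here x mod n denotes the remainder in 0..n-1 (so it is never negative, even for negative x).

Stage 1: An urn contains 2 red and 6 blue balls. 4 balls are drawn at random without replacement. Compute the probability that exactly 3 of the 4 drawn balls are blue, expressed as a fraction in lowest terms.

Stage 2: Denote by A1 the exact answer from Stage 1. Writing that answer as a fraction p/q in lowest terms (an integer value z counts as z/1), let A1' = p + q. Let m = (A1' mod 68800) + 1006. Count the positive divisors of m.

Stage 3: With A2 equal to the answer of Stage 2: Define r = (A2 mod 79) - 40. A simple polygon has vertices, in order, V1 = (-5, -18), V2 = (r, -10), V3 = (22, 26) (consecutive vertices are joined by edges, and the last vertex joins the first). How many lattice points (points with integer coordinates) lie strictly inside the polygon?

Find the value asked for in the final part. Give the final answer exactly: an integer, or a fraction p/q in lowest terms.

Stage 1: total draws C(8,4) = 70; favorable C(6,3)*C(2,1) = 40; P = 4/7; answer 4/7
Stage 2: A1 = 4/7; threaded value p + q = 11; m = 1017; 1017 = 3^2 * 113; number of divisors = (2+1) * (1+1) = 6; answer 6
Stage 3: A2 = 6; r = -34; cross terms: (-5*-10 - -34*-18)=-562, (-34*26 - 22*-10)=-664, (22*-18 - -5*26)=-266; twice the area = |-1492| = 1492; area = 746; boundary points = 1 + 4 + 1 = 6; strictly interior points = area - boundary/2 + 1 = 744; answer 744

744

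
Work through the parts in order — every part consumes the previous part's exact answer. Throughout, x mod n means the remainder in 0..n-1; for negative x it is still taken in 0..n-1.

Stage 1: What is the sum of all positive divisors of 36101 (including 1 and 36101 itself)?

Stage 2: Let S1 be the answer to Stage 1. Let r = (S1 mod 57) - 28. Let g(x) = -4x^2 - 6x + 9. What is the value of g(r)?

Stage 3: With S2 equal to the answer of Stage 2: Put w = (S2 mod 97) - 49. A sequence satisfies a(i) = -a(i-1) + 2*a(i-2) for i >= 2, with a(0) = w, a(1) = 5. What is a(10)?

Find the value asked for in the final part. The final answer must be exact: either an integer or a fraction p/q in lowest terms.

Stage 1: 36101 = 13 * 2777; sigma = (1 + 13) * (1 + 2777) = 14 * 2778 = 38892; answer 38892
Stage 2: S1 = 38892; r = -10; -4*(-10)^2 - 6*(-10)^1 + 9 = (-400) + (60) + (9) = -331; answer -331
Stage 3: S2 = -331; w = 8; a(2) = -1*(5) + 2*(8) = 11; iterating: a(2)=11, a(3)=-1, a(4)=23, a(5)=-25, a(6)=71, a(7)=-121, a(8)=263, a(9)=-505, a(10)=1031; answer 1031

1031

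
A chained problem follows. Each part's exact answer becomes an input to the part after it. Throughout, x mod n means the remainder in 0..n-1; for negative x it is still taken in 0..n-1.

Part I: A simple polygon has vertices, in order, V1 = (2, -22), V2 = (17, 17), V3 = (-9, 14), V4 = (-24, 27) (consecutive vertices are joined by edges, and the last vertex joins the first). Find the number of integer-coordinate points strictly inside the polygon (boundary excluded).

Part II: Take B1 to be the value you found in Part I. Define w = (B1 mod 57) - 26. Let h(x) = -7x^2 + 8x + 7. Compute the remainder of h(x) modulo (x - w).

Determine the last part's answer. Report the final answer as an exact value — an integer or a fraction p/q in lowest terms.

Part I: cross terms: (2*17 - 17*-22)=408, (17*14 - -9*17)=391, (-9*27 - -24*14)=93, (-24*-22 - 2*27)=474; twice the area = |1366| = 1366; area = 683; boundary points = 3 + 1 + 1 + 1 = 6; strictly interior points = area - boundary/2 + 1 = 681; answer 681
Part II: B1 = 681; w = 28; remainder = value at the root: -7*(28)^2 + 8*(28)^1 + 7 = (-5488) + (224) + (7) = -5257; answer -5257

-5257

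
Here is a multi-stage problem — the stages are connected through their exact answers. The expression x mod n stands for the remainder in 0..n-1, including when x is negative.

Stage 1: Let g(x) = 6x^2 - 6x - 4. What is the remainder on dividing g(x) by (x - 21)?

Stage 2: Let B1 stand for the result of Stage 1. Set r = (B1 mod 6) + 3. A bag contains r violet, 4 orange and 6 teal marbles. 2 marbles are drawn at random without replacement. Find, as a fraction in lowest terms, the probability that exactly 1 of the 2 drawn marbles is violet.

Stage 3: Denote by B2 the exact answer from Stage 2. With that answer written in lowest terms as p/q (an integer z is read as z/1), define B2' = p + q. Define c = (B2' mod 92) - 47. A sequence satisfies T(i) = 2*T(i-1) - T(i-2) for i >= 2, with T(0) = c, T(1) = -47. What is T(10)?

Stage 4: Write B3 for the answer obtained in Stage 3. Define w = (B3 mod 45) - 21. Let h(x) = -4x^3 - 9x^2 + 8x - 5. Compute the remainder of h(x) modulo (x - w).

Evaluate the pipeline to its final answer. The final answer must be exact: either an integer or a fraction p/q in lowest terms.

-10210

Stage 1: remainder = value at the root: 6*(21)^2 - 6*(21)^1 - 4 = (2646) + (-126) + (-4) = 2516; answer 2516
Stage 2: B1 = 2516; r = 5; total draws C(15,2) = 105; favorable C(5,1)*C(10,1) = 50; P = 10/21; answer 10/21
Stage 3: B2 = 10/21; threaded value p + q = 31; c = -16; T(2) = 2*(-47) - 1*(-16) = -78; iterating: T(2)=-78, T(3)=-109, T(4)=-140, T(5)=-171, T(6)=-202, T(7)=-233, T(8)=-264, T(9)=-295, T(10)=-326; answer -326
Stage 4: B3 = -326; w = 13; remainder = value at the root: -4*(13)^3 - 9*(13)^2 + 8*(13)^1 - 5 = (-8788) + (-1521) + (104) + (-5) = -10210; answer -10210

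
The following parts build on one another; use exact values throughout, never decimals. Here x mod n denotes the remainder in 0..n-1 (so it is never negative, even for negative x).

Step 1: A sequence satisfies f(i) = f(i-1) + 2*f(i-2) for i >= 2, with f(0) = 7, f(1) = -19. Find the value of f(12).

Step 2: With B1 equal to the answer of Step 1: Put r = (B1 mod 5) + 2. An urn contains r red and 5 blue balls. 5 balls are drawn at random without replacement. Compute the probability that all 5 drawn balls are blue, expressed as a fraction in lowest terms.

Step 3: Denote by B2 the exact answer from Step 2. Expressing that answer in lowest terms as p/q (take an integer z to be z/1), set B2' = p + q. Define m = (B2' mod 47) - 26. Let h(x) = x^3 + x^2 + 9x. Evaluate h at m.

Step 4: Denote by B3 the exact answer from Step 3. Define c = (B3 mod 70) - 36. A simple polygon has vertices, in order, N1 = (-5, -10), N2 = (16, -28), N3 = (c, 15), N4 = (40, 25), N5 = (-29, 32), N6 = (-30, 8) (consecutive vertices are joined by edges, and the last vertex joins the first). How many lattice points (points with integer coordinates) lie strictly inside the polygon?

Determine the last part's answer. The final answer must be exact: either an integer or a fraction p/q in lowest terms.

Step 1: f(2) = 1*(-19) + 2*(7) = -5; iterating: f(2)=-5, f(3)=-43, f(4)=-53, f(5)=-139, f(6)=-245, f(7)=-523, f(8)=-1013, f(9)=-2059, f(10)=-4085, f(11)=-8203, f(12)=-16373; answer -16373
Step 2: B1 = -16373; r = 4; total draws C(9,5) = 126; favorable C(5,5) = 1; P = 1/126; answer 1/126
Step 3: B2 = 1/126; threaded value p + q = 127; m = 7; 1*(7)^3 + 1*(7)^2 + 9*(7)^1 = (343) + (49) + (63) = 455; answer 455
Step 4: B3 = 455; c = -1; cross terms: (-5*-28 - 16*-10)=300, (16*15 - -1*-28)=212, (-1*25 - 40*15)=-625, (40*32 - -29*25)=2005, (-29*8 - -30*32)=728, (-30*-10 - -5*8)=340; twice the area = |2960| = 2960; area = 1480; boundary points = 3 + 1 + 1 + 1 + 1 + 1 = 8; strictly interior points = area - boundary/2 + 1 = 1477; answer 1477

1477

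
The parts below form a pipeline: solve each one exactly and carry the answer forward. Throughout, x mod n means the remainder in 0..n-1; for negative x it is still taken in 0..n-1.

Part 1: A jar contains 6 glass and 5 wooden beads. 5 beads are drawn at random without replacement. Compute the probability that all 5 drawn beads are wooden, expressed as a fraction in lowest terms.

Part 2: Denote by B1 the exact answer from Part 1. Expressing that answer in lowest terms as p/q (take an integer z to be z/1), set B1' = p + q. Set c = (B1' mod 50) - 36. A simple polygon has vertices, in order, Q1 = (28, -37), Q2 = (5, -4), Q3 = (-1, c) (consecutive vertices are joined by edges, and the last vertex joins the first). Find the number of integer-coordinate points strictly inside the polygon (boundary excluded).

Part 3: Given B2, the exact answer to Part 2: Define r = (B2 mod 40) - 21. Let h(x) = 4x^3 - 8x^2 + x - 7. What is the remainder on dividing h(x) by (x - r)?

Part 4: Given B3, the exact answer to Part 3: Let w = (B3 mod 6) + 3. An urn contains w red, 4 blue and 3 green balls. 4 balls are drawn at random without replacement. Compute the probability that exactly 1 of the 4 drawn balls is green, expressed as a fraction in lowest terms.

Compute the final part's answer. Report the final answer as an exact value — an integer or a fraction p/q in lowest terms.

Part 1: total draws C(11,5) = 462; favorable C(5,5) = 1; P = 1/462; answer 1/462
Part 2: B1 = 1/462; threaded value p + q = 463; c = -23; cross terms: (28*-4 - 5*-37)=73, (5*-23 - -1*-4)=-119, (-1*-37 - 28*-23)=681; twice the area = |635| = 635; area = 635/2; boundary points = 1 + 1 + 1 = 3; strictly interior points = area - boundary/2 + 1 = 317; answer 317
Part 3: B2 = 317; r = 16; remainder = value at the root: 4*(16)^3 - 8*(16)^2 + 1*(16)^1 - 7 = (16384) + (-2048) + (16) + (-7) = 14345; answer 14345
Part 4: B3 = 14345; w = 8; total draws C(15,4) = 1365; favorable C(3,1)*C(12,3) = 660; P = 44/91; answer 44/91

44/91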